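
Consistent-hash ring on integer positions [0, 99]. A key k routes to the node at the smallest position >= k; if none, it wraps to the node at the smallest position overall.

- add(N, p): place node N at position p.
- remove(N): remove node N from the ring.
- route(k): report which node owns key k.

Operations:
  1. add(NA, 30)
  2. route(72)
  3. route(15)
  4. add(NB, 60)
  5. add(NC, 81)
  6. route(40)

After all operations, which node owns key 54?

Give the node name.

Answer: NB

Derivation:
Op 1: add NA@30 -> ring=[30:NA]
Op 2: route key 72: none >= 72, wrap to smallest pos 30 -> NA
Op 3: route key 15: smallest pos >= 15 is 30 -> NA
Op 4: add NB@60 -> ring=[30:NA,60:NB]
Op 5: add NC@81 -> ring=[30:NA,60:NB,81:NC]
Op 6: route key 40: smallest pos >= 40 is 60 -> NB
Final route key 54: smallest pos >= 54 is 60 -> NB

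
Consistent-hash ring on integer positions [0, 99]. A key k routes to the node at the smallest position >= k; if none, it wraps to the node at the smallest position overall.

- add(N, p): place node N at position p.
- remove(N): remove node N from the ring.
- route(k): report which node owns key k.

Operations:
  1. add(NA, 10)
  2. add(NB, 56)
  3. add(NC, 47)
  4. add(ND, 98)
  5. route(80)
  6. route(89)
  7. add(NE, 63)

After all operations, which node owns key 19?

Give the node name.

Op 1: add NA@10 -> ring=[10:NA]
Op 2: add NB@56 -> ring=[10:NA,56:NB]
Op 3: add NC@47 -> ring=[10:NA,47:NC,56:NB]
Op 4: add ND@98 -> ring=[10:NA,47:NC,56:NB,98:ND]
Op 5: route key 80: smallest pos >= 80 is 98 -> ND
Op 6: route key 89: smallest pos >= 89 is 98 -> ND
Op 7: add NE@63 -> ring=[10:NA,47:NC,56:NB,63:NE,98:ND]
Final route key 19: smallest pos >= 19 is 47 -> NC

Answer: NC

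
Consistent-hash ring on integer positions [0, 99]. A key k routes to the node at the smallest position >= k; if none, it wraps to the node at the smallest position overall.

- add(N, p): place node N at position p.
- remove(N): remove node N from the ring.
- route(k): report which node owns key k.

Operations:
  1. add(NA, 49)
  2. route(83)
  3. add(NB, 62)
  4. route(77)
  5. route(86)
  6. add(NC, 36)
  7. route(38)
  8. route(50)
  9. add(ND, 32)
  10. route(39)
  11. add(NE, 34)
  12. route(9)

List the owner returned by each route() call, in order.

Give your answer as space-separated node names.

Answer: NA NA NA NA NB NA ND

Derivation:
Op 1: add NA@49 -> ring=[49:NA]
Op 2: route key 83: none >= 83, wrap to smallest pos 49 -> NA
Op 3: add NB@62 -> ring=[49:NA,62:NB]
Op 4: route key 77: none >= 77, wrap to smallest pos 49 -> NA
Op 5: route key 86: none >= 86, wrap to smallest pos 49 -> NA
Op 6: add NC@36 -> ring=[36:NC,49:NA,62:NB]
Op 7: route key 38: smallest pos >= 38 is 49 -> NA
Op 8: route key 50: smallest pos >= 50 is 62 -> NB
Op 9: add ND@32 -> ring=[32:ND,36:NC,49:NA,62:NB]
Op 10: route key 39: smallest pos >= 39 is 49 -> NA
Op 11: add NE@34 -> ring=[32:ND,34:NE,36:NC,49:NA,62:NB]
Op 12: route key 9: smallest pos >= 9 is 32 -> ND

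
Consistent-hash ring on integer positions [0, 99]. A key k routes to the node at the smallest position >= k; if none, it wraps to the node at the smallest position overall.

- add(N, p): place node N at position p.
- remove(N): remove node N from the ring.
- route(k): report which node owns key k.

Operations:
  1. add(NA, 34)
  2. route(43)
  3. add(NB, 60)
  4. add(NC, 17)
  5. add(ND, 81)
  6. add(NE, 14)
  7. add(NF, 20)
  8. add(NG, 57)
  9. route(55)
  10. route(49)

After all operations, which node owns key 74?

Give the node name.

Op 1: add NA@34 -> ring=[34:NA]
Op 2: route key 43: none >= 43, wrap to smallest pos 34 -> NA
Op 3: add NB@60 -> ring=[34:NA,60:NB]
Op 4: add NC@17 -> ring=[17:NC,34:NA,60:NB]
Op 5: add ND@81 -> ring=[17:NC,34:NA,60:NB,81:ND]
Op 6: add NE@14 -> ring=[14:NE,17:NC,34:NA,60:NB,81:ND]
Op 7: add NF@20 -> ring=[14:NE,17:NC,20:NF,34:NA,60:NB,81:ND]
Op 8: add NG@57 -> ring=[14:NE,17:NC,20:NF,34:NA,57:NG,60:NB,81:ND]
Op 9: route key 55: smallest pos >= 55 is 57 -> NG
Op 10: route key 49: smallest pos >= 49 is 57 -> NG
Final route key 74: smallest pos >= 74 is 81 -> ND

Answer: ND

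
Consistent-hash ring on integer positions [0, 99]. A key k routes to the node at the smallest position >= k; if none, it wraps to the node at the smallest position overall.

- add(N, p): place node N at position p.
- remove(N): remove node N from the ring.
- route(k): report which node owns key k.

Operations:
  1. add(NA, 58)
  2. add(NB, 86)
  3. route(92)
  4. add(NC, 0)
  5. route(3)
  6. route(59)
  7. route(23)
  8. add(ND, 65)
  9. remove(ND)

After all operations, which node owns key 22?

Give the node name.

Answer: NA

Derivation:
Op 1: add NA@58 -> ring=[58:NA]
Op 2: add NB@86 -> ring=[58:NA,86:NB]
Op 3: route key 92: none >= 92, wrap to smallest pos 58 -> NA
Op 4: add NC@0 -> ring=[0:NC,58:NA,86:NB]
Op 5: route key 3: smallest pos >= 3 is 58 -> NA
Op 6: route key 59: smallest pos >= 59 is 86 -> NB
Op 7: route key 23: smallest pos >= 23 is 58 -> NA
Op 8: add ND@65 -> ring=[0:NC,58:NA,65:ND,86:NB]
Op 9: remove ND -> ring=[0:NC,58:NA,86:NB]
Final route key 22: smallest pos >= 22 is 58 -> NA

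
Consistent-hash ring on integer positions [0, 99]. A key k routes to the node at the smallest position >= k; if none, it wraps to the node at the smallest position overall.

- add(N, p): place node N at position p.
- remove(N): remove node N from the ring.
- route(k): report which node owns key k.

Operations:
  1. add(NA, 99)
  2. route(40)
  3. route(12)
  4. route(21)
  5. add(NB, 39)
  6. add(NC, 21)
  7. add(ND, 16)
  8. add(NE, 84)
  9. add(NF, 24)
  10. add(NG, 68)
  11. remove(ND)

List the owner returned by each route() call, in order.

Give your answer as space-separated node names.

Op 1: add NA@99 -> ring=[99:NA]
Op 2: route key 40: smallest pos >= 40 is 99 -> NA
Op 3: route key 12: smallest pos >= 12 is 99 -> NA
Op 4: route key 21: smallest pos >= 21 is 99 -> NA
Op 5: add NB@39 -> ring=[39:NB,99:NA]
Op 6: add NC@21 -> ring=[21:NC,39:NB,99:NA]
Op 7: add ND@16 -> ring=[16:ND,21:NC,39:NB,99:NA]
Op 8: add NE@84 -> ring=[16:ND,21:NC,39:NB,84:NE,99:NA]
Op 9: add NF@24 -> ring=[16:ND,21:NC,24:NF,39:NB,84:NE,99:NA]
Op 10: add NG@68 -> ring=[16:ND,21:NC,24:NF,39:NB,68:NG,84:NE,99:NA]
Op 11: remove ND -> ring=[21:NC,24:NF,39:NB,68:NG,84:NE,99:NA]

Answer: NA NA NA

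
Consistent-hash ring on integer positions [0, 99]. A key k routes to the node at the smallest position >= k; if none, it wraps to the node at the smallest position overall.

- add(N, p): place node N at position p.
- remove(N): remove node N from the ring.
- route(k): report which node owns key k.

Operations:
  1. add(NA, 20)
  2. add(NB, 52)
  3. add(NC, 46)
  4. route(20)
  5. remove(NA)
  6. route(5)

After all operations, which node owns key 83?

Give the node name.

Op 1: add NA@20 -> ring=[20:NA]
Op 2: add NB@52 -> ring=[20:NA,52:NB]
Op 3: add NC@46 -> ring=[20:NA,46:NC,52:NB]
Op 4: route key 20: smallest pos >= 20 is 20 -> NA
Op 5: remove NA -> ring=[46:NC,52:NB]
Op 6: route key 5: smallest pos >= 5 is 46 -> NC
Final route key 83: none >= 83, wrap to smallest pos 46 -> NC

Answer: NC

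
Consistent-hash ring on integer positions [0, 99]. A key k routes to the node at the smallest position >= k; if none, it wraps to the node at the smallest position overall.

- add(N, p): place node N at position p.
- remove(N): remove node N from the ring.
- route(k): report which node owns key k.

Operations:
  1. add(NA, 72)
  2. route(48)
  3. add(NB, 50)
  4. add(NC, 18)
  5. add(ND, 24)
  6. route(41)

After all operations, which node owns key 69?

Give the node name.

Answer: NA

Derivation:
Op 1: add NA@72 -> ring=[72:NA]
Op 2: route key 48: smallest pos >= 48 is 72 -> NA
Op 3: add NB@50 -> ring=[50:NB,72:NA]
Op 4: add NC@18 -> ring=[18:NC,50:NB,72:NA]
Op 5: add ND@24 -> ring=[18:NC,24:ND,50:NB,72:NA]
Op 6: route key 41: smallest pos >= 41 is 50 -> NB
Final route key 69: smallest pos >= 69 is 72 -> NA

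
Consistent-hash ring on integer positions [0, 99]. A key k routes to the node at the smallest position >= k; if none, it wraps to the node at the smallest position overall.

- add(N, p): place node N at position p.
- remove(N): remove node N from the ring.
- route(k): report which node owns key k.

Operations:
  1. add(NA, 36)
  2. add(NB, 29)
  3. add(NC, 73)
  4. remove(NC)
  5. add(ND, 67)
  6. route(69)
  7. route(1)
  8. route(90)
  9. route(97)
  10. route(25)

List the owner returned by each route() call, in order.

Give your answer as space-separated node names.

Answer: NB NB NB NB NB

Derivation:
Op 1: add NA@36 -> ring=[36:NA]
Op 2: add NB@29 -> ring=[29:NB,36:NA]
Op 3: add NC@73 -> ring=[29:NB,36:NA,73:NC]
Op 4: remove NC -> ring=[29:NB,36:NA]
Op 5: add ND@67 -> ring=[29:NB,36:NA,67:ND]
Op 6: route key 69: none >= 69, wrap to smallest pos 29 -> NB
Op 7: route key 1: smallest pos >= 1 is 29 -> NB
Op 8: route key 90: none >= 90, wrap to smallest pos 29 -> NB
Op 9: route key 97: none >= 97, wrap to smallest pos 29 -> NB
Op 10: route key 25: smallest pos >= 25 is 29 -> NB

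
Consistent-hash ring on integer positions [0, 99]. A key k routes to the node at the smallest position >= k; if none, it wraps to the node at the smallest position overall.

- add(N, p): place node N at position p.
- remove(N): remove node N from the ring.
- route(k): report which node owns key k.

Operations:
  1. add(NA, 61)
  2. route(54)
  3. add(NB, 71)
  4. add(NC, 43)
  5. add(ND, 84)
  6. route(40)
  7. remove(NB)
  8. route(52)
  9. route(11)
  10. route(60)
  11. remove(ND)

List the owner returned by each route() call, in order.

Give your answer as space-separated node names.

Answer: NA NC NA NC NA

Derivation:
Op 1: add NA@61 -> ring=[61:NA]
Op 2: route key 54: smallest pos >= 54 is 61 -> NA
Op 3: add NB@71 -> ring=[61:NA,71:NB]
Op 4: add NC@43 -> ring=[43:NC,61:NA,71:NB]
Op 5: add ND@84 -> ring=[43:NC,61:NA,71:NB,84:ND]
Op 6: route key 40: smallest pos >= 40 is 43 -> NC
Op 7: remove NB -> ring=[43:NC,61:NA,84:ND]
Op 8: route key 52: smallest pos >= 52 is 61 -> NA
Op 9: route key 11: smallest pos >= 11 is 43 -> NC
Op 10: route key 60: smallest pos >= 60 is 61 -> NA
Op 11: remove ND -> ring=[43:NC,61:NA]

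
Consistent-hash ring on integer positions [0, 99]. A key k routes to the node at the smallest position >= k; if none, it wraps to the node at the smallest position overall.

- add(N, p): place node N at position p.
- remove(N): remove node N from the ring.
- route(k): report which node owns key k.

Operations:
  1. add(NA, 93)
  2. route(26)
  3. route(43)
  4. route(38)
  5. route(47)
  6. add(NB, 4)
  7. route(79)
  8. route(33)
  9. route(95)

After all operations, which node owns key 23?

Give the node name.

Op 1: add NA@93 -> ring=[93:NA]
Op 2: route key 26: smallest pos >= 26 is 93 -> NA
Op 3: route key 43: smallest pos >= 43 is 93 -> NA
Op 4: route key 38: smallest pos >= 38 is 93 -> NA
Op 5: route key 47: smallest pos >= 47 is 93 -> NA
Op 6: add NB@4 -> ring=[4:NB,93:NA]
Op 7: route key 79: smallest pos >= 79 is 93 -> NA
Op 8: route key 33: smallest pos >= 33 is 93 -> NA
Op 9: route key 95: none >= 95, wrap to smallest pos 4 -> NB
Final route key 23: smallest pos >= 23 is 93 -> NA

Answer: NA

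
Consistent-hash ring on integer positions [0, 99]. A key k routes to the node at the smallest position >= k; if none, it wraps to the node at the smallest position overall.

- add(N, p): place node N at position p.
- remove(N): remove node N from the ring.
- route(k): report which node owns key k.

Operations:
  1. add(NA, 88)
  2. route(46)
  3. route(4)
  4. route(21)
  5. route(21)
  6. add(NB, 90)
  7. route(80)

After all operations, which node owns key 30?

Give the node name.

Op 1: add NA@88 -> ring=[88:NA]
Op 2: route key 46: smallest pos >= 46 is 88 -> NA
Op 3: route key 4: smallest pos >= 4 is 88 -> NA
Op 4: route key 21: smallest pos >= 21 is 88 -> NA
Op 5: route key 21: smallest pos >= 21 is 88 -> NA
Op 6: add NB@90 -> ring=[88:NA,90:NB]
Op 7: route key 80: smallest pos >= 80 is 88 -> NA
Final route key 30: smallest pos >= 30 is 88 -> NA

Answer: NA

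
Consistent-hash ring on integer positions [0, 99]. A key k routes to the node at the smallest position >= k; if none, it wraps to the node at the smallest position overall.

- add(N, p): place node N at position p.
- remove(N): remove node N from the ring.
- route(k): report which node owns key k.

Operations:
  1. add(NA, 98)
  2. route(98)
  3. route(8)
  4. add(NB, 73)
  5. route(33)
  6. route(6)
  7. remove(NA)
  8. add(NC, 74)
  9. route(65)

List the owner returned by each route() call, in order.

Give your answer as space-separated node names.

Op 1: add NA@98 -> ring=[98:NA]
Op 2: route key 98: smallest pos >= 98 is 98 -> NA
Op 3: route key 8: smallest pos >= 8 is 98 -> NA
Op 4: add NB@73 -> ring=[73:NB,98:NA]
Op 5: route key 33: smallest pos >= 33 is 73 -> NB
Op 6: route key 6: smallest pos >= 6 is 73 -> NB
Op 7: remove NA -> ring=[73:NB]
Op 8: add NC@74 -> ring=[73:NB,74:NC]
Op 9: route key 65: smallest pos >= 65 is 73 -> NB

Answer: NA NA NB NB NB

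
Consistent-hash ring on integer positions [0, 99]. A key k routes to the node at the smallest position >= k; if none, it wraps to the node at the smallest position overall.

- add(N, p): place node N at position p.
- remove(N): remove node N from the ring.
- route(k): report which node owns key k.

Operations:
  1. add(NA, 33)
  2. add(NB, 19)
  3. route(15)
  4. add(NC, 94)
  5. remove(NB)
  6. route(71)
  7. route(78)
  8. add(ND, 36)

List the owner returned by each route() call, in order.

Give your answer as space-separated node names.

Answer: NB NC NC

Derivation:
Op 1: add NA@33 -> ring=[33:NA]
Op 2: add NB@19 -> ring=[19:NB,33:NA]
Op 3: route key 15: smallest pos >= 15 is 19 -> NB
Op 4: add NC@94 -> ring=[19:NB,33:NA,94:NC]
Op 5: remove NB -> ring=[33:NA,94:NC]
Op 6: route key 71: smallest pos >= 71 is 94 -> NC
Op 7: route key 78: smallest pos >= 78 is 94 -> NC
Op 8: add ND@36 -> ring=[33:NA,36:ND,94:NC]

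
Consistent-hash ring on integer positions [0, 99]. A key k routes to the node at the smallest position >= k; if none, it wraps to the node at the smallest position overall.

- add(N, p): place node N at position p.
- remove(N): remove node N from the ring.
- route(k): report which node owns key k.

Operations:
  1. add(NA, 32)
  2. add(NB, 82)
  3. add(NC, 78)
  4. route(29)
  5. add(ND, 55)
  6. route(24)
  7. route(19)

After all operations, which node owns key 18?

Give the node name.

Answer: NA

Derivation:
Op 1: add NA@32 -> ring=[32:NA]
Op 2: add NB@82 -> ring=[32:NA,82:NB]
Op 3: add NC@78 -> ring=[32:NA,78:NC,82:NB]
Op 4: route key 29: smallest pos >= 29 is 32 -> NA
Op 5: add ND@55 -> ring=[32:NA,55:ND,78:NC,82:NB]
Op 6: route key 24: smallest pos >= 24 is 32 -> NA
Op 7: route key 19: smallest pos >= 19 is 32 -> NA
Final route key 18: smallest pos >= 18 is 32 -> NA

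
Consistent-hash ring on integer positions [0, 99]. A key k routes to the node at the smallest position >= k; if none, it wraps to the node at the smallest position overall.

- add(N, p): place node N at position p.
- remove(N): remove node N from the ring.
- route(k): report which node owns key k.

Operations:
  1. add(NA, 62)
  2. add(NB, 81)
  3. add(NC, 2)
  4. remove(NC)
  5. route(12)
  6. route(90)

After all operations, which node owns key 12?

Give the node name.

Op 1: add NA@62 -> ring=[62:NA]
Op 2: add NB@81 -> ring=[62:NA,81:NB]
Op 3: add NC@2 -> ring=[2:NC,62:NA,81:NB]
Op 4: remove NC -> ring=[62:NA,81:NB]
Op 5: route key 12: smallest pos >= 12 is 62 -> NA
Op 6: route key 90: none >= 90, wrap to smallest pos 62 -> NA
Final route key 12: smallest pos >= 12 is 62 -> NA

Answer: NA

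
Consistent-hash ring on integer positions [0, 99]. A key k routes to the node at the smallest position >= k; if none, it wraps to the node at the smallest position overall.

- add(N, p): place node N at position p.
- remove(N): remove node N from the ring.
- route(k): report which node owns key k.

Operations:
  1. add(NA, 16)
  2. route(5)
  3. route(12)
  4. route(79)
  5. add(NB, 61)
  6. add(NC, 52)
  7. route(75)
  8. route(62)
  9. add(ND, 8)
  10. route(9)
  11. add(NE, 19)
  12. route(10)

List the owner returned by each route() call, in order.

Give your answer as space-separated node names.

Answer: NA NA NA NA NA NA NA

Derivation:
Op 1: add NA@16 -> ring=[16:NA]
Op 2: route key 5: smallest pos >= 5 is 16 -> NA
Op 3: route key 12: smallest pos >= 12 is 16 -> NA
Op 4: route key 79: none >= 79, wrap to smallest pos 16 -> NA
Op 5: add NB@61 -> ring=[16:NA,61:NB]
Op 6: add NC@52 -> ring=[16:NA,52:NC,61:NB]
Op 7: route key 75: none >= 75, wrap to smallest pos 16 -> NA
Op 8: route key 62: none >= 62, wrap to smallest pos 16 -> NA
Op 9: add ND@8 -> ring=[8:ND,16:NA,52:NC,61:NB]
Op 10: route key 9: smallest pos >= 9 is 16 -> NA
Op 11: add NE@19 -> ring=[8:ND,16:NA,19:NE,52:NC,61:NB]
Op 12: route key 10: smallest pos >= 10 is 16 -> NA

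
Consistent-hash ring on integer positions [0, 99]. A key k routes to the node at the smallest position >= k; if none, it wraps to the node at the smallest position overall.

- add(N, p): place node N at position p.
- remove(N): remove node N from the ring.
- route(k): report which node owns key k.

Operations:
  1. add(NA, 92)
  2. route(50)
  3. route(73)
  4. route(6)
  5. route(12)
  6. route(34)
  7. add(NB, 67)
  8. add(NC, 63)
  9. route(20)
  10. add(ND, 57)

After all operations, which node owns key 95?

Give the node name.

Op 1: add NA@92 -> ring=[92:NA]
Op 2: route key 50: smallest pos >= 50 is 92 -> NA
Op 3: route key 73: smallest pos >= 73 is 92 -> NA
Op 4: route key 6: smallest pos >= 6 is 92 -> NA
Op 5: route key 12: smallest pos >= 12 is 92 -> NA
Op 6: route key 34: smallest pos >= 34 is 92 -> NA
Op 7: add NB@67 -> ring=[67:NB,92:NA]
Op 8: add NC@63 -> ring=[63:NC,67:NB,92:NA]
Op 9: route key 20: smallest pos >= 20 is 63 -> NC
Op 10: add ND@57 -> ring=[57:ND,63:NC,67:NB,92:NA]
Final route key 95: none >= 95, wrap to smallest pos 57 -> ND

Answer: ND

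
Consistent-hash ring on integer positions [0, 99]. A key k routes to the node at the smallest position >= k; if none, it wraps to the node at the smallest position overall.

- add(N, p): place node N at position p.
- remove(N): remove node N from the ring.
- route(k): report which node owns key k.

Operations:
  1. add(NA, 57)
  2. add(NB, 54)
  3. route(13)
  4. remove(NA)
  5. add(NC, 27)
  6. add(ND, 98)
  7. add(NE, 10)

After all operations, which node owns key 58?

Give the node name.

Answer: ND

Derivation:
Op 1: add NA@57 -> ring=[57:NA]
Op 2: add NB@54 -> ring=[54:NB,57:NA]
Op 3: route key 13: smallest pos >= 13 is 54 -> NB
Op 4: remove NA -> ring=[54:NB]
Op 5: add NC@27 -> ring=[27:NC,54:NB]
Op 6: add ND@98 -> ring=[27:NC,54:NB,98:ND]
Op 7: add NE@10 -> ring=[10:NE,27:NC,54:NB,98:ND]
Final route key 58: smallest pos >= 58 is 98 -> ND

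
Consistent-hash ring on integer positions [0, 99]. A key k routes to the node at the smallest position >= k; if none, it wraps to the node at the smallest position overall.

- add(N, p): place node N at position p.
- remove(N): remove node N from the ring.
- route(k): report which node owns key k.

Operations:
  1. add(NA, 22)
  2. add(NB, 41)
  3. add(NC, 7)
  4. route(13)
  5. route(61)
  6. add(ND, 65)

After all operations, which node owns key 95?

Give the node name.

Answer: NC

Derivation:
Op 1: add NA@22 -> ring=[22:NA]
Op 2: add NB@41 -> ring=[22:NA,41:NB]
Op 3: add NC@7 -> ring=[7:NC,22:NA,41:NB]
Op 4: route key 13: smallest pos >= 13 is 22 -> NA
Op 5: route key 61: none >= 61, wrap to smallest pos 7 -> NC
Op 6: add ND@65 -> ring=[7:NC,22:NA,41:NB,65:ND]
Final route key 95: none >= 95, wrap to smallest pos 7 -> NC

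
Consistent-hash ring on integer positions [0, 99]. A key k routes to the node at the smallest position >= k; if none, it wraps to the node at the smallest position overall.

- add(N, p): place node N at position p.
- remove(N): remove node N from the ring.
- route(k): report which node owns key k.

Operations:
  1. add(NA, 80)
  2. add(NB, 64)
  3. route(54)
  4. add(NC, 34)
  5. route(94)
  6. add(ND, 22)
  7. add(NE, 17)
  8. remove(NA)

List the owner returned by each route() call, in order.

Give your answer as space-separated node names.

Answer: NB NC

Derivation:
Op 1: add NA@80 -> ring=[80:NA]
Op 2: add NB@64 -> ring=[64:NB,80:NA]
Op 3: route key 54: smallest pos >= 54 is 64 -> NB
Op 4: add NC@34 -> ring=[34:NC,64:NB,80:NA]
Op 5: route key 94: none >= 94, wrap to smallest pos 34 -> NC
Op 6: add ND@22 -> ring=[22:ND,34:NC,64:NB,80:NA]
Op 7: add NE@17 -> ring=[17:NE,22:ND,34:NC,64:NB,80:NA]
Op 8: remove NA -> ring=[17:NE,22:ND,34:NC,64:NB]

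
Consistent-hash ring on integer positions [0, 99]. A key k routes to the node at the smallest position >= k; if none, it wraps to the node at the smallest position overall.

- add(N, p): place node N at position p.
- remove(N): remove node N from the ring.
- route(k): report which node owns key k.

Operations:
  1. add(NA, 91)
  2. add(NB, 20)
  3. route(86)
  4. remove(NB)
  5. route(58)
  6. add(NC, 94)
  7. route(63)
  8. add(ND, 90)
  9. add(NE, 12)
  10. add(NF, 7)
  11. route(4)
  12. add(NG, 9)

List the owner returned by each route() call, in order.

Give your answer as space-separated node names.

Op 1: add NA@91 -> ring=[91:NA]
Op 2: add NB@20 -> ring=[20:NB,91:NA]
Op 3: route key 86: smallest pos >= 86 is 91 -> NA
Op 4: remove NB -> ring=[91:NA]
Op 5: route key 58: smallest pos >= 58 is 91 -> NA
Op 6: add NC@94 -> ring=[91:NA,94:NC]
Op 7: route key 63: smallest pos >= 63 is 91 -> NA
Op 8: add ND@90 -> ring=[90:ND,91:NA,94:NC]
Op 9: add NE@12 -> ring=[12:NE,90:ND,91:NA,94:NC]
Op 10: add NF@7 -> ring=[7:NF,12:NE,90:ND,91:NA,94:NC]
Op 11: route key 4: smallest pos >= 4 is 7 -> NF
Op 12: add NG@9 -> ring=[7:NF,9:NG,12:NE,90:ND,91:NA,94:NC]

Answer: NA NA NA NF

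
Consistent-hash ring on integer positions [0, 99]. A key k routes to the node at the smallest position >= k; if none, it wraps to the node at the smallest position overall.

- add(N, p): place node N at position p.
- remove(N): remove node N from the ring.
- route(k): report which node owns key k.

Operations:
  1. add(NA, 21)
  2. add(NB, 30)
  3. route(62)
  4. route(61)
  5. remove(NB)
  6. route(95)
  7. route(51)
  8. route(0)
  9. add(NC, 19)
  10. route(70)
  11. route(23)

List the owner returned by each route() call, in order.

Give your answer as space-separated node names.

Answer: NA NA NA NA NA NC NC

Derivation:
Op 1: add NA@21 -> ring=[21:NA]
Op 2: add NB@30 -> ring=[21:NA,30:NB]
Op 3: route key 62: none >= 62, wrap to smallest pos 21 -> NA
Op 4: route key 61: none >= 61, wrap to smallest pos 21 -> NA
Op 5: remove NB -> ring=[21:NA]
Op 6: route key 95: none >= 95, wrap to smallest pos 21 -> NA
Op 7: route key 51: none >= 51, wrap to smallest pos 21 -> NA
Op 8: route key 0: smallest pos >= 0 is 21 -> NA
Op 9: add NC@19 -> ring=[19:NC,21:NA]
Op 10: route key 70: none >= 70, wrap to smallest pos 19 -> NC
Op 11: route key 23: none >= 23, wrap to smallest pos 19 -> NC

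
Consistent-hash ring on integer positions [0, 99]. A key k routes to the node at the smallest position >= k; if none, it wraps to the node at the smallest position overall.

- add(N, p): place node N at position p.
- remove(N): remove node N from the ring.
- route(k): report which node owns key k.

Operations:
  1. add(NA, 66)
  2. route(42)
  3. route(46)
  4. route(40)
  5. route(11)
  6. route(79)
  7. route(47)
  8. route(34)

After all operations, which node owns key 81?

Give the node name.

Op 1: add NA@66 -> ring=[66:NA]
Op 2: route key 42: smallest pos >= 42 is 66 -> NA
Op 3: route key 46: smallest pos >= 46 is 66 -> NA
Op 4: route key 40: smallest pos >= 40 is 66 -> NA
Op 5: route key 11: smallest pos >= 11 is 66 -> NA
Op 6: route key 79: none >= 79, wrap to smallest pos 66 -> NA
Op 7: route key 47: smallest pos >= 47 is 66 -> NA
Op 8: route key 34: smallest pos >= 34 is 66 -> NA
Final route key 81: none >= 81, wrap to smallest pos 66 -> NA

Answer: NA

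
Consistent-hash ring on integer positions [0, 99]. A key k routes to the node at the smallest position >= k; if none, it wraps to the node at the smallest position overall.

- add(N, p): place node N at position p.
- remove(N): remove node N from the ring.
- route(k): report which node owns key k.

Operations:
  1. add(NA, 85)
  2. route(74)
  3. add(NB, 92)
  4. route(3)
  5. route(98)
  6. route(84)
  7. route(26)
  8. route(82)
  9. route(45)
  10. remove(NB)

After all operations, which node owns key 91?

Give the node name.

Answer: NA

Derivation:
Op 1: add NA@85 -> ring=[85:NA]
Op 2: route key 74: smallest pos >= 74 is 85 -> NA
Op 3: add NB@92 -> ring=[85:NA,92:NB]
Op 4: route key 3: smallest pos >= 3 is 85 -> NA
Op 5: route key 98: none >= 98, wrap to smallest pos 85 -> NA
Op 6: route key 84: smallest pos >= 84 is 85 -> NA
Op 7: route key 26: smallest pos >= 26 is 85 -> NA
Op 8: route key 82: smallest pos >= 82 is 85 -> NA
Op 9: route key 45: smallest pos >= 45 is 85 -> NA
Op 10: remove NB -> ring=[85:NA]
Final route key 91: none >= 91, wrap to smallest pos 85 -> NA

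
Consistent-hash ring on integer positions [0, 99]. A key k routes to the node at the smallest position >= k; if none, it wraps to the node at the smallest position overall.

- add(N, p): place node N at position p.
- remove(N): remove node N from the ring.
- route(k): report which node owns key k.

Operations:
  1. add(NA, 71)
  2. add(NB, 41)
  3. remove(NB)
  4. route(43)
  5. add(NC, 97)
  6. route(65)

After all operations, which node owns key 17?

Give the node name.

Answer: NA

Derivation:
Op 1: add NA@71 -> ring=[71:NA]
Op 2: add NB@41 -> ring=[41:NB,71:NA]
Op 3: remove NB -> ring=[71:NA]
Op 4: route key 43: smallest pos >= 43 is 71 -> NA
Op 5: add NC@97 -> ring=[71:NA,97:NC]
Op 6: route key 65: smallest pos >= 65 is 71 -> NA
Final route key 17: smallest pos >= 17 is 71 -> NA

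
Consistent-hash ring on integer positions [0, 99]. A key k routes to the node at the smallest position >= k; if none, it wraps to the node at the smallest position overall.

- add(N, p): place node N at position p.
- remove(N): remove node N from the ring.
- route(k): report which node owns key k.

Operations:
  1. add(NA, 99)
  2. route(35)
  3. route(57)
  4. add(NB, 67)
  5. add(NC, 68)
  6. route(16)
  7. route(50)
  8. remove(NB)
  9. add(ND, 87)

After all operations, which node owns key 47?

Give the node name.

Op 1: add NA@99 -> ring=[99:NA]
Op 2: route key 35: smallest pos >= 35 is 99 -> NA
Op 3: route key 57: smallest pos >= 57 is 99 -> NA
Op 4: add NB@67 -> ring=[67:NB,99:NA]
Op 5: add NC@68 -> ring=[67:NB,68:NC,99:NA]
Op 6: route key 16: smallest pos >= 16 is 67 -> NB
Op 7: route key 50: smallest pos >= 50 is 67 -> NB
Op 8: remove NB -> ring=[68:NC,99:NA]
Op 9: add ND@87 -> ring=[68:NC,87:ND,99:NA]
Final route key 47: smallest pos >= 47 is 68 -> NC

Answer: NC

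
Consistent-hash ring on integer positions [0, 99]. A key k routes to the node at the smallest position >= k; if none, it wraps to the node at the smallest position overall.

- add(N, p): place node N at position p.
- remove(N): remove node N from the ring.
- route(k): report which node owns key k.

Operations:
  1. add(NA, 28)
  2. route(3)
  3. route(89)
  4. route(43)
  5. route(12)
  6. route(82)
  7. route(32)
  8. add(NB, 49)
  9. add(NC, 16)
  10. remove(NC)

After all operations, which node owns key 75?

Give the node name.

Op 1: add NA@28 -> ring=[28:NA]
Op 2: route key 3: smallest pos >= 3 is 28 -> NA
Op 3: route key 89: none >= 89, wrap to smallest pos 28 -> NA
Op 4: route key 43: none >= 43, wrap to smallest pos 28 -> NA
Op 5: route key 12: smallest pos >= 12 is 28 -> NA
Op 6: route key 82: none >= 82, wrap to smallest pos 28 -> NA
Op 7: route key 32: none >= 32, wrap to smallest pos 28 -> NA
Op 8: add NB@49 -> ring=[28:NA,49:NB]
Op 9: add NC@16 -> ring=[16:NC,28:NA,49:NB]
Op 10: remove NC -> ring=[28:NA,49:NB]
Final route key 75: none >= 75, wrap to smallest pos 28 -> NA

Answer: NA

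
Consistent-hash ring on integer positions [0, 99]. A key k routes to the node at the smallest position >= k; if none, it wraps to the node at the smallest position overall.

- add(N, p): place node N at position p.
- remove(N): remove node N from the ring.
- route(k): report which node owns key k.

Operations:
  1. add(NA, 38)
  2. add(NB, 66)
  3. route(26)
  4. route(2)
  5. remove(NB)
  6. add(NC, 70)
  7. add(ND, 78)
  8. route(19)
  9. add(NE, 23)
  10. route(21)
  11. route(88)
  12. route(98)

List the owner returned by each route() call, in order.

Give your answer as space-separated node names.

Op 1: add NA@38 -> ring=[38:NA]
Op 2: add NB@66 -> ring=[38:NA,66:NB]
Op 3: route key 26: smallest pos >= 26 is 38 -> NA
Op 4: route key 2: smallest pos >= 2 is 38 -> NA
Op 5: remove NB -> ring=[38:NA]
Op 6: add NC@70 -> ring=[38:NA,70:NC]
Op 7: add ND@78 -> ring=[38:NA,70:NC,78:ND]
Op 8: route key 19: smallest pos >= 19 is 38 -> NA
Op 9: add NE@23 -> ring=[23:NE,38:NA,70:NC,78:ND]
Op 10: route key 21: smallest pos >= 21 is 23 -> NE
Op 11: route key 88: none >= 88, wrap to smallest pos 23 -> NE
Op 12: route key 98: none >= 98, wrap to smallest pos 23 -> NE

Answer: NA NA NA NE NE NE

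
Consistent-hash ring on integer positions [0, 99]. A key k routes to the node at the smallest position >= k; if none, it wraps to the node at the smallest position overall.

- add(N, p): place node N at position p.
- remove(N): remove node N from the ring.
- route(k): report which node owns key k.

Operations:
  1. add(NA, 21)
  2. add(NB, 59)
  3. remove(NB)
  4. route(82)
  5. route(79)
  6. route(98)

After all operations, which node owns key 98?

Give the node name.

Op 1: add NA@21 -> ring=[21:NA]
Op 2: add NB@59 -> ring=[21:NA,59:NB]
Op 3: remove NB -> ring=[21:NA]
Op 4: route key 82: none >= 82, wrap to smallest pos 21 -> NA
Op 5: route key 79: none >= 79, wrap to smallest pos 21 -> NA
Op 6: route key 98: none >= 98, wrap to smallest pos 21 -> NA
Final route key 98: none >= 98, wrap to smallest pos 21 -> NA

Answer: NA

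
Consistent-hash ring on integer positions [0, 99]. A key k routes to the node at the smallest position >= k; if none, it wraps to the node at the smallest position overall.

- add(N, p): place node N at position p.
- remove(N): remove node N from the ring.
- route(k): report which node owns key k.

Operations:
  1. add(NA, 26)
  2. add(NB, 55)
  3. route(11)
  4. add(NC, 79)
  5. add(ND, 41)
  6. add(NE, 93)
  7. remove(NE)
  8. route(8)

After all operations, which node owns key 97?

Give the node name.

Op 1: add NA@26 -> ring=[26:NA]
Op 2: add NB@55 -> ring=[26:NA,55:NB]
Op 3: route key 11: smallest pos >= 11 is 26 -> NA
Op 4: add NC@79 -> ring=[26:NA,55:NB,79:NC]
Op 5: add ND@41 -> ring=[26:NA,41:ND,55:NB,79:NC]
Op 6: add NE@93 -> ring=[26:NA,41:ND,55:NB,79:NC,93:NE]
Op 7: remove NE -> ring=[26:NA,41:ND,55:NB,79:NC]
Op 8: route key 8: smallest pos >= 8 is 26 -> NA
Final route key 97: none >= 97, wrap to smallest pos 26 -> NA

Answer: NA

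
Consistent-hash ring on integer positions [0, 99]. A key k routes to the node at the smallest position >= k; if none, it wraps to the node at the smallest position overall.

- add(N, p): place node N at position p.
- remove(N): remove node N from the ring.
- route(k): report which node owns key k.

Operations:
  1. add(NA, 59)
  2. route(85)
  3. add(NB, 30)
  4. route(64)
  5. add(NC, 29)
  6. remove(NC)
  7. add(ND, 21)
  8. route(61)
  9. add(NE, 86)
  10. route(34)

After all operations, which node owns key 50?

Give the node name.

Answer: NA

Derivation:
Op 1: add NA@59 -> ring=[59:NA]
Op 2: route key 85: none >= 85, wrap to smallest pos 59 -> NA
Op 3: add NB@30 -> ring=[30:NB,59:NA]
Op 4: route key 64: none >= 64, wrap to smallest pos 30 -> NB
Op 5: add NC@29 -> ring=[29:NC,30:NB,59:NA]
Op 6: remove NC -> ring=[30:NB,59:NA]
Op 7: add ND@21 -> ring=[21:ND,30:NB,59:NA]
Op 8: route key 61: none >= 61, wrap to smallest pos 21 -> ND
Op 9: add NE@86 -> ring=[21:ND,30:NB,59:NA,86:NE]
Op 10: route key 34: smallest pos >= 34 is 59 -> NA
Final route key 50: smallest pos >= 50 is 59 -> NA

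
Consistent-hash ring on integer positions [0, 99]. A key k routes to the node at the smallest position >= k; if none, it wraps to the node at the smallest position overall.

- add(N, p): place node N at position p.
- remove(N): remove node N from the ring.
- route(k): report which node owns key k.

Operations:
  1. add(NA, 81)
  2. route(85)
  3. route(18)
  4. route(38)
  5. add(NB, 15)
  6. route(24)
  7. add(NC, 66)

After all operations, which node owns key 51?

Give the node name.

Answer: NC

Derivation:
Op 1: add NA@81 -> ring=[81:NA]
Op 2: route key 85: none >= 85, wrap to smallest pos 81 -> NA
Op 3: route key 18: smallest pos >= 18 is 81 -> NA
Op 4: route key 38: smallest pos >= 38 is 81 -> NA
Op 5: add NB@15 -> ring=[15:NB,81:NA]
Op 6: route key 24: smallest pos >= 24 is 81 -> NA
Op 7: add NC@66 -> ring=[15:NB,66:NC,81:NA]
Final route key 51: smallest pos >= 51 is 66 -> NC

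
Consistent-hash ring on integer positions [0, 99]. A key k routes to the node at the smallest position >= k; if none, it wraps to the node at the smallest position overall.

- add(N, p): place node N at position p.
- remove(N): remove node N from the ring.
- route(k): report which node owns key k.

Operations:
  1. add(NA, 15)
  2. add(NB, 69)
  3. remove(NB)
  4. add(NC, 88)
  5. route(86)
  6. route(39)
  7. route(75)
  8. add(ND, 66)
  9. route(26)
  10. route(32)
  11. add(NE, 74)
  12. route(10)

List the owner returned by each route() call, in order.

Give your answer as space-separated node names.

Answer: NC NC NC ND ND NA

Derivation:
Op 1: add NA@15 -> ring=[15:NA]
Op 2: add NB@69 -> ring=[15:NA,69:NB]
Op 3: remove NB -> ring=[15:NA]
Op 4: add NC@88 -> ring=[15:NA,88:NC]
Op 5: route key 86: smallest pos >= 86 is 88 -> NC
Op 6: route key 39: smallest pos >= 39 is 88 -> NC
Op 7: route key 75: smallest pos >= 75 is 88 -> NC
Op 8: add ND@66 -> ring=[15:NA,66:ND,88:NC]
Op 9: route key 26: smallest pos >= 26 is 66 -> ND
Op 10: route key 32: smallest pos >= 32 is 66 -> ND
Op 11: add NE@74 -> ring=[15:NA,66:ND,74:NE,88:NC]
Op 12: route key 10: smallest pos >= 10 is 15 -> NA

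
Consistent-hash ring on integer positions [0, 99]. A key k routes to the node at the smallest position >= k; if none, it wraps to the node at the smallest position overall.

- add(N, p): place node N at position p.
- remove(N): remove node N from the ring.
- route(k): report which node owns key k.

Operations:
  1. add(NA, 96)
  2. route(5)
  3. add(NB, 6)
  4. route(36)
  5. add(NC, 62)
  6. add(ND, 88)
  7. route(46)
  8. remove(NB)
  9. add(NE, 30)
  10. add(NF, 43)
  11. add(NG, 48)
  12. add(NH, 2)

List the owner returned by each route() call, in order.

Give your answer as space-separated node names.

Op 1: add NA@96 -> ring=[96:NA]
Op 2: route key 5: smallest pos >= 5 is 96 -> NA
Op 3: add NB@6 -> ring=[6:NB,96:NA]
Op 4: route key 36: smallest pos >= 36 is 96 -> NA
Op 5: add NC@62 -> ring=[6:NB,62:NC,96:NA]
Op 6: add ND@88 -> ring=[6:NB,62:NC,88:ND,96:NA]
Op 7: route key 46: smallest pos >= 46 is 62 -> NC
Op 8: remove NB -> ring=[62:NC,88:ND,96:NA]
Op 9: add NE@30 -> ring=[30:NE,62:NC,88:ND,96:NA]
Op 10: add NF@43 -> ring=[30:NE,43:NF,62:NC,88:ND,96:NA]
Op 11: add NG@48 -> ring=[30:NE,43:NF,48:NG,62:NC,88:ND,96:NA]
Op 12: add NH@2 -> ring=[2:NH,30:NE,43:NF,48:NG,62:NC,88:ND,96:NA]

Answer: NA NA NC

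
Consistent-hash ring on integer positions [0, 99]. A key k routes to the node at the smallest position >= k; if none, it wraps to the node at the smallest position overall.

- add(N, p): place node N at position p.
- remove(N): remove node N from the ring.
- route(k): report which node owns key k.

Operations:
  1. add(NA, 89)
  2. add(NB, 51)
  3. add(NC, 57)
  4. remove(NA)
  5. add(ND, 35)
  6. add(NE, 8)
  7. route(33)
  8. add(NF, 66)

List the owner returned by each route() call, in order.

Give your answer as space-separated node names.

Op 1: add NA@89 -> ring=[89:NA]
Op 2: add NB@51 -> ring=[51:NB,89:NA]
Op 3: add NC@57 -> ring=[51:NB,57:NC,89:NA]
Op 4: remove NA -> ring=[51:NB,57:NC]
Op 5: add ND@35 -> ring=[35:ND,51:NB,57:NC]
Op 6: add NE@8 -> ring=[8:NE,35:ND,51:NB,57:NC]
Op 7: route key 33: smallest pos >= 33 is 35 -> ND
Op 8: add NF@66 -> ring=[8:NE,35:ND,51:NB,57:NC,66:NF]

Answer: ND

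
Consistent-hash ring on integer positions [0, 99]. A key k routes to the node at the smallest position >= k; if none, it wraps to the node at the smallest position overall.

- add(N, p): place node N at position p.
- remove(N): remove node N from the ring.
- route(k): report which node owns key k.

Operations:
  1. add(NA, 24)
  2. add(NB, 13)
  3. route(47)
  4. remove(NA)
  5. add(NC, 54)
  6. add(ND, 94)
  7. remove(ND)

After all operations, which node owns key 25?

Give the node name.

Op 1: add NA@24 -> ring=[24:NA]
Op 2: add NB@13 -> ring=[13:NB,24:NA]
Op 3: route key 47: none >= 47, wrap to smallest pos 13 -> NB
Op 4: remove NA -> ring=[13:NB]
Op 5: add NC@54 -> ring=[13:NB,54:NC]
Op 6: add ND@94 -> ring=[13:NB,54:NC,94:ND]
Op 7: remove ND -> ring=[13:NB,54:NC]
Final route key 25: smallest pos >= 25 is 54 -> NC

Answer: NC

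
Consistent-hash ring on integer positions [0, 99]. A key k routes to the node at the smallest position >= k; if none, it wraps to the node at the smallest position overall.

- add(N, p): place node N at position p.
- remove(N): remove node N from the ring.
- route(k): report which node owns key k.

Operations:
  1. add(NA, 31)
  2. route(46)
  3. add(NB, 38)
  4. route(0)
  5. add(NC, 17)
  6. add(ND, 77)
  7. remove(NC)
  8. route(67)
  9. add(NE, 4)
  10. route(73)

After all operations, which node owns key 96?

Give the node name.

Answer: NE

Derivation:
Op 1: add NA@31 -> ring=[31:NA]
Op 2: route key 46: none >= 46, wrap to smallest pos 31 -> NA
Op 3: add NB@38 -> ring=[31:NA,38:NB]
Op 4: route key 0: smallest pos >= 0 is 31 -> NA
Op 5: add NC@17 -> ring=[17:NC,31:NA,38:NB]
Op 6: add ND@77 -> ring=[17:NC,31:NA,38:NB,77:ND]
Op 7: remove NC -> ring=[31:NA,38:NB,77:ND]
Op 8: route key 67: smallest pos >= 67 is 77 -> ND
Op 9: add NE@4 -> ring=[4:NE,31:NA,38:NB,77:ND]
Op 10: route key 73: smallest pos >= 73 is 77 -> ND
Final route key 96: none >= 96, wrap to smallest pos 4 -> NE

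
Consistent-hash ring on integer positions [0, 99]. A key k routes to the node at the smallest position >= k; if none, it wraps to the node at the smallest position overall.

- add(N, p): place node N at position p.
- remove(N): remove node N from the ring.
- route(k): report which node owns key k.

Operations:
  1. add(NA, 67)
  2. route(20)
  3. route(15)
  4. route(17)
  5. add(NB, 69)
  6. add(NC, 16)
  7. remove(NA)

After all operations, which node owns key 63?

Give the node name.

Answer: NB

Derivation:
Op 1: add NA@67 -> ring=[67:NA]
Op 2: route key 20: smallest pos >= 20 is 67 -> NA
Op 3: route key 15: smallest pos >= 15 is 67 -> NA
Op 4: route key 17: smallest pos >= 17 is 67 -> NA
Op 5: add NB@69 -> ring=[67:NA,69:NB]
Op 6: add NC@16 -> ring=[16:NC,67:NA,69:NB]
Op 7: remove NA -> ring=[16:NC,69:NB]
Final route key 63: smallest pos >= 63 is 69 -> NB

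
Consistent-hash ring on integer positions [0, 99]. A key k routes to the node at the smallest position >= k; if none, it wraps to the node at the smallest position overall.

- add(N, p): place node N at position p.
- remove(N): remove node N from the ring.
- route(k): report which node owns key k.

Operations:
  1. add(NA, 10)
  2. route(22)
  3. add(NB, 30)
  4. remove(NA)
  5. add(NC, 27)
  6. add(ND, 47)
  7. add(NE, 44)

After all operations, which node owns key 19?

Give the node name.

Op 1: add NA@10 -> ring=[10:NA]
Op 2: route key 22: none >= 22, wrap to smallest pos 10 -> NA
Op 3: add NB@30 -> ring=[10:NA,30:NB]
Op 4: remove NA -> ring=[30:NB]
Op 5: add NC@27 -> ring=[27:NC,30:NB]
Op 6: add ND@47 -> ring=[27:NC,30:NB,47:ND]
Op 7: add NE@44 -> ring=[27:NC,30:NB,44:NE,47:ND]
Final route key 19: smallest pos >= 19 is 27 -> NC

Answer: NC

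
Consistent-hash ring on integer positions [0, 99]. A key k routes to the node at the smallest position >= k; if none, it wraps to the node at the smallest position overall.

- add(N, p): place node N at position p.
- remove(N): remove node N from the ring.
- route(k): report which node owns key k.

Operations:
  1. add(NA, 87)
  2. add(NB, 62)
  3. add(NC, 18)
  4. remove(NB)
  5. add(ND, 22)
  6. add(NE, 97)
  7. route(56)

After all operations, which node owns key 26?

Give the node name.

Answer: NA

Derivation:
Op 1: add NA@87 -> ring=[87:NA]
Op 2: add NB@62 -> ring=[62:NB,87:NA]
Op 3: add NC@18 -> ring=[18:NC,62:NB,87:NA]
Op 4: remove NB -> ring=[18:NC,87:NA]
Op 5: add ND@22 -> ring=[18:NC,22:ND,87:NA]
Op 6: add NE@97 -> ring=[18:NC,22:ND,87:NA,97:NE]
Op 7: route key 56: smallest pos >= 56 is 87 -> NA
Final route key 26: smallest pos >= 26 is 87 -> NA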